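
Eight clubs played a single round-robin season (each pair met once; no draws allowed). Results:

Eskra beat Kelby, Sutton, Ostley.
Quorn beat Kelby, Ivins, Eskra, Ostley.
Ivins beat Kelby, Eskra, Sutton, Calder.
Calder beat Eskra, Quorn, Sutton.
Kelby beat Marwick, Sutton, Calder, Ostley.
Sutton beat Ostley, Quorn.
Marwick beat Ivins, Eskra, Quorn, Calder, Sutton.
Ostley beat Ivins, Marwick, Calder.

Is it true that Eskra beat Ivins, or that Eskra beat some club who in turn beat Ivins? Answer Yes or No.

Eskra did not beat Ivins directly.
Eskra beat Kelby, Ostley, Sutton. Of those, Ostley beat Ivins.

Yes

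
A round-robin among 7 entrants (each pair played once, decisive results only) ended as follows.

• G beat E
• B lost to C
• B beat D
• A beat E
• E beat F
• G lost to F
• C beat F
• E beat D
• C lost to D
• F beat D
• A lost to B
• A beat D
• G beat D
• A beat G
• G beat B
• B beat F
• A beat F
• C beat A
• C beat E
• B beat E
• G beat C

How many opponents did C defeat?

C's results: beat A, B, E, F; lost to D, G.
That is 4 wins.

4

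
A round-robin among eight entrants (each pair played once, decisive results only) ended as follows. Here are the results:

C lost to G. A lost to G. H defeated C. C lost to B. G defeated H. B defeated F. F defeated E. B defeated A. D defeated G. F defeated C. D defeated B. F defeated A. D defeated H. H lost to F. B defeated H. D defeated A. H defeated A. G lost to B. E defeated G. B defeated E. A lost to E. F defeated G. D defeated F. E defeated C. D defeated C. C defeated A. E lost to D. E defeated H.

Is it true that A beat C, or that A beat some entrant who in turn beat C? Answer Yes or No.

A did not beat C directly.
A beat no one, so there is no intermediate entrant.

No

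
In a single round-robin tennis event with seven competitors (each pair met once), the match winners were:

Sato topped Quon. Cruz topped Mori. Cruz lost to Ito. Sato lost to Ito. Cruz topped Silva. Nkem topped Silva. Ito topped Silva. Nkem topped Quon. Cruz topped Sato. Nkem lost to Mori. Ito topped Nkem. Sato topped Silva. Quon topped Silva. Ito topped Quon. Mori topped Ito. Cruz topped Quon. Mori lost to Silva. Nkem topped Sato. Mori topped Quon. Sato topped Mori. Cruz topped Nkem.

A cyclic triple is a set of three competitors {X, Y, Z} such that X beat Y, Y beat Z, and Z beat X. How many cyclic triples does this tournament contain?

6

Win totals: Mori 3, Ito 5, Quon 1, Silva 1, Sato 3, Cruz 5, Nkem 3.
A competitor with w wins dominates both others in C(w,2) triples; summing gives 3 + 10 + 0 + 0 + 3 + 10 + 3 = 29 transitive triples.
Total triples C(7,3) = 35, so cyclic triples = 35 − 29 = 6.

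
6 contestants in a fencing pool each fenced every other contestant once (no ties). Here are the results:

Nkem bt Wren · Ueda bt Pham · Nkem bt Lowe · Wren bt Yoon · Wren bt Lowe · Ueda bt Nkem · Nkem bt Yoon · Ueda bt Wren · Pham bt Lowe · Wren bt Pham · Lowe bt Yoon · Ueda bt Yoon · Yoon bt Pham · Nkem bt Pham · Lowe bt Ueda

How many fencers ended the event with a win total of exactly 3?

Win totals: Nkem 4, Lowe 2, Wren 3, Yoon 1, Ueda 4, Pham 1.
Exactly 3: Wren — 1 fencer.

1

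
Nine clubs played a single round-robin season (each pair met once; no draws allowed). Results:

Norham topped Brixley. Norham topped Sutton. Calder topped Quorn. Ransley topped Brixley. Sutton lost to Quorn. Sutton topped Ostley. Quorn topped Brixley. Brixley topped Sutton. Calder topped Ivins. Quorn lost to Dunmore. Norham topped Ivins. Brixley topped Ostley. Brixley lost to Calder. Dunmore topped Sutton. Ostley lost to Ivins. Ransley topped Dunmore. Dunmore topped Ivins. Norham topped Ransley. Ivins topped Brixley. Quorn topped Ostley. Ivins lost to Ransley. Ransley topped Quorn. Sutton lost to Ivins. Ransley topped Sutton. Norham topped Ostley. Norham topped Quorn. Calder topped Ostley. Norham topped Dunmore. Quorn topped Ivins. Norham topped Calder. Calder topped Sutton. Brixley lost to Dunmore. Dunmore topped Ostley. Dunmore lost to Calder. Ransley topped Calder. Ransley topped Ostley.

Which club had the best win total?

Win totals: Norham 8, Ivins 3, Ransley 7, Sutton 1, Brixley 2, Ostley 0, Dunmore 5, Quorn 4, Calder 6.
Norham leads with 8 wins (next highest: 7).

Norham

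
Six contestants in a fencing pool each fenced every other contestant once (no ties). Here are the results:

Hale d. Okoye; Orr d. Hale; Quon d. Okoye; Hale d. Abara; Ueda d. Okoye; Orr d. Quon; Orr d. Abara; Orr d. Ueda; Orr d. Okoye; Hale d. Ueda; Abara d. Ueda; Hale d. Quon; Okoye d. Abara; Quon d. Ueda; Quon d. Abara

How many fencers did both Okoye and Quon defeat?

1

Okoye beat: Abara.
Quon beat: Ueda, Abara, Okoye.
Both beat: Abara — 1.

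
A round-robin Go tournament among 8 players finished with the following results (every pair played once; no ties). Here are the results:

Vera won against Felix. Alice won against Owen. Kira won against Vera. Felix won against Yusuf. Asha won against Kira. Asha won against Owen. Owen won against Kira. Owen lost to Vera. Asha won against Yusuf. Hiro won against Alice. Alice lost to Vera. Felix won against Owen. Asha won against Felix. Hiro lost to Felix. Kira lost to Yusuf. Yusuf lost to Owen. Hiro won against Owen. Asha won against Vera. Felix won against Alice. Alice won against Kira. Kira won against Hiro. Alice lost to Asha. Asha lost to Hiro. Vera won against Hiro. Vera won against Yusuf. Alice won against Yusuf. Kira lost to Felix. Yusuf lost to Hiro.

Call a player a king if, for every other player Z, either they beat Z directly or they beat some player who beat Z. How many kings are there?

Owen cannot reach Alice, Asha, Felix in two steps.
Vera reaches everyone (king).
Kira reaches everyone (king).
Alice cannot reach Asha, Felix in two steps.
Asha reaches everyone (king).
Hiro reaches everyone (king).
Yusuf cannot reach Owen, Alice, Asha, Felix in two steps.
Felix reaches everyone (king).
Kings: Vera, Kira, Asha, Hiro, Felix — 5.

5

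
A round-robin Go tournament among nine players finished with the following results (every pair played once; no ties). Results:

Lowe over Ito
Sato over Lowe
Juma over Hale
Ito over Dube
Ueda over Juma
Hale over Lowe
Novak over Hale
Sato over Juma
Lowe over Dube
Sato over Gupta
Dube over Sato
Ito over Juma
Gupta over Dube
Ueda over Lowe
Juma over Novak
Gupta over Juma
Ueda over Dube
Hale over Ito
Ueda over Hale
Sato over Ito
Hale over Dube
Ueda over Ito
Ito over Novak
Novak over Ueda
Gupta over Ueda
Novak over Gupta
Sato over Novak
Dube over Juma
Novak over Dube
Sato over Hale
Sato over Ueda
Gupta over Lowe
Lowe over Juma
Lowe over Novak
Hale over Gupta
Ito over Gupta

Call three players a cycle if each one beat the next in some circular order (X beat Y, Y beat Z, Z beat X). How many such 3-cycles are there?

21

Win totals: Lowe 4, Sato 7, Ito 4, Juma 2, Gupta 4, Ueda 5, Hale 4, Novak 4, Dube 2.
A player with w wins dominates both others in C(w,2) triples; summing gives 6 + 21 + 6 + 1 + 6 + 10 + 6 + 6 + 1 = 63 transitive triples.
Total triples C(9,3) = 84, so cyclic triples = 84 − 63 = 21.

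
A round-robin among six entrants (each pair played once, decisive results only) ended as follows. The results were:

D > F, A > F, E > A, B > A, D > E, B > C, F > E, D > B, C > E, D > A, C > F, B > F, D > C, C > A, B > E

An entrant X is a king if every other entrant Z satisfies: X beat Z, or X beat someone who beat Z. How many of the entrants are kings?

1

A cannot reach B, C, D in two steps.
B cannot reach D in two steps.
C cannot reach B, D in two steps.
D reaches everyone (king).
E cannot reach B, C, D in two steps.
F cannot reach B, C, D in two steps.
Kings: D — 1.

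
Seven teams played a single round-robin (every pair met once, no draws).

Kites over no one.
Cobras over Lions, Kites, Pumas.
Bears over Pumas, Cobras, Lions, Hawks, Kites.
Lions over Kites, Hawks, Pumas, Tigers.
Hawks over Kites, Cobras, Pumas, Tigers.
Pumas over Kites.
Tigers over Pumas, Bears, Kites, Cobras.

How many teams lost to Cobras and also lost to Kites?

Cobras beat: Lions, Kites, Pumas.
Kites beat: no one.
No one was beaten by both.

0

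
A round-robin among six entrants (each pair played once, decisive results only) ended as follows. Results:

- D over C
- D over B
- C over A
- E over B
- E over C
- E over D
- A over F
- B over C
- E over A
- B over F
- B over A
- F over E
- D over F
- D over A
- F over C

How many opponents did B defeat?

3

B's results: beat A, C, F; lost to D, E.
That is 3 wins.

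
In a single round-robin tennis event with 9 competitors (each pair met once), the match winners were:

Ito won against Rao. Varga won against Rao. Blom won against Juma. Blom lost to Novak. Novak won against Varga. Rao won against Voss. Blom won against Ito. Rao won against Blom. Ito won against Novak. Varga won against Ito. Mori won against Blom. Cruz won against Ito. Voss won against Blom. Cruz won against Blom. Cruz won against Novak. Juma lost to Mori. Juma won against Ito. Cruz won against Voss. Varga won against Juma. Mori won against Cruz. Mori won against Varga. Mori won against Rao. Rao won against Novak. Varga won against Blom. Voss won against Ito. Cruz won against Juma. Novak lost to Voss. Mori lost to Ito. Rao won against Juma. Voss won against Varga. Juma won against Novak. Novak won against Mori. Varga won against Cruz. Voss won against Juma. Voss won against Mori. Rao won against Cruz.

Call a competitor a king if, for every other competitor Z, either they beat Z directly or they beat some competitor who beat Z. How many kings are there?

6

Ito reaches everyone (king).
Blom cannot reach Cruz, Voss, Varga in two steps.
Cruz reaches everyone (king).
Novak cannot reach Voss in two steps.
Voss reaches everyone (king).
Varga reaches everyone (king).
Rao reaches everyone (king).
Juma cannot reach Cruz, Voss in two steps.
Mori reaches everyone (king).
Kings: Ito, Cruz, Voss, Varga, Rao, Mori — 6.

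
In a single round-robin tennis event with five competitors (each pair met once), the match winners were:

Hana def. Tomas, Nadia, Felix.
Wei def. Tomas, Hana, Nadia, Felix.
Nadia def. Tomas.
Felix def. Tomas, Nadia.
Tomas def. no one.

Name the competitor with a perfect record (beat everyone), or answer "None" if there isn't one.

Wei

Wei has 4 wins out of 4 opponents — a perfect record.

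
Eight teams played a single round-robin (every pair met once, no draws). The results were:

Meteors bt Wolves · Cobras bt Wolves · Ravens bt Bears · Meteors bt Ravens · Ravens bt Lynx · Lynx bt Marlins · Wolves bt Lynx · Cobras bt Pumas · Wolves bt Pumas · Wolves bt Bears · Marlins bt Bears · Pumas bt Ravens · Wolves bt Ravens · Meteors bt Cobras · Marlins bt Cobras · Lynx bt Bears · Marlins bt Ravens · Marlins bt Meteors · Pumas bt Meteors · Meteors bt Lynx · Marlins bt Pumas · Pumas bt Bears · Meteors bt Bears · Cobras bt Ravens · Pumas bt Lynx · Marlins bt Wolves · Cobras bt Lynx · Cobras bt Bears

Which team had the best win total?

Win totals: Ravens 2, Wolves 4, Meteors 5, Bears 0, Marlins 6, Lynx 2, Pumas 4, Cobras 5.
Marlins leads with 6 wins (next highest: 5).

Marlins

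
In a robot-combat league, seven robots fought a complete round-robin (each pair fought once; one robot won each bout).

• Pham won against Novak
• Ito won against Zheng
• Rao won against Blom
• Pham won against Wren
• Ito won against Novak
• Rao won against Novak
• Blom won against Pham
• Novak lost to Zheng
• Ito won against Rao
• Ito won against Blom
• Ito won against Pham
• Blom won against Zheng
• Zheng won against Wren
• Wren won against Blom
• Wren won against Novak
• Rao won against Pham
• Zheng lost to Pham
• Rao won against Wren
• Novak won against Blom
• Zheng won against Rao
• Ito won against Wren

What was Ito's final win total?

Ito's results: beat Pham, Novak, Zheng, Blom, Wren, Rao; lost to no one.
That is 6 wins.

6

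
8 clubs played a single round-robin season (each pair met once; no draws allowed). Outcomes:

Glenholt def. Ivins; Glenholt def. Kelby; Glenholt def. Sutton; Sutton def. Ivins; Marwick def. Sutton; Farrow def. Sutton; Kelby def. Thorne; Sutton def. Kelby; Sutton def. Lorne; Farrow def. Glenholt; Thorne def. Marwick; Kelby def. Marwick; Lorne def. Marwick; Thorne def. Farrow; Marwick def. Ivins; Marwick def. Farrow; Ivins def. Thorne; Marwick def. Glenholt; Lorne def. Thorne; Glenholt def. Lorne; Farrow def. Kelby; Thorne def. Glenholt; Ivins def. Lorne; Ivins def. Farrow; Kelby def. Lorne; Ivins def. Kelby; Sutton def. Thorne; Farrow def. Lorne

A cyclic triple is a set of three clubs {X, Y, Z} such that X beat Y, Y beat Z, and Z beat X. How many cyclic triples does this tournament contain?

Win totals: Thorne 3, Lorne 2, Glenholt 4, Sutton 4, Farrow 4, Marwick 4, Ivins 4, Kelby 3.
A club with w wins dominates both others in C(w,2) triples; summing gives 3 + 1 + 6 + 6 + 6 + 6 + 6 + 3 = 37 transitive triples.
Total triples C(8,3) = 56, so cyclic triples = 56 − 37 = 19.

19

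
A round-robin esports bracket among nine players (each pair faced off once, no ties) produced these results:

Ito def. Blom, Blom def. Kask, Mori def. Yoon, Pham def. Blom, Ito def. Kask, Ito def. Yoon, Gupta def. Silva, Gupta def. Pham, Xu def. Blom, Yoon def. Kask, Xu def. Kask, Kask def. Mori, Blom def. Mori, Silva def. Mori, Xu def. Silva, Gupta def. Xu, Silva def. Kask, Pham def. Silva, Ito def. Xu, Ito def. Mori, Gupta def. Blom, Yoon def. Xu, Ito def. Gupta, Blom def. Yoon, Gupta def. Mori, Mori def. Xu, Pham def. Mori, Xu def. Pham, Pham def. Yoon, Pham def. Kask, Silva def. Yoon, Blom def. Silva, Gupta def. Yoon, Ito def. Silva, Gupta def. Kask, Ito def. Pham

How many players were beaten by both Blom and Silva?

3

Blom beat: Yoon, Mori, Kask, Silva.
Silva beat: Yoon, Mori, Kask.
Both beat: Yoon, Mori, Kask — 3.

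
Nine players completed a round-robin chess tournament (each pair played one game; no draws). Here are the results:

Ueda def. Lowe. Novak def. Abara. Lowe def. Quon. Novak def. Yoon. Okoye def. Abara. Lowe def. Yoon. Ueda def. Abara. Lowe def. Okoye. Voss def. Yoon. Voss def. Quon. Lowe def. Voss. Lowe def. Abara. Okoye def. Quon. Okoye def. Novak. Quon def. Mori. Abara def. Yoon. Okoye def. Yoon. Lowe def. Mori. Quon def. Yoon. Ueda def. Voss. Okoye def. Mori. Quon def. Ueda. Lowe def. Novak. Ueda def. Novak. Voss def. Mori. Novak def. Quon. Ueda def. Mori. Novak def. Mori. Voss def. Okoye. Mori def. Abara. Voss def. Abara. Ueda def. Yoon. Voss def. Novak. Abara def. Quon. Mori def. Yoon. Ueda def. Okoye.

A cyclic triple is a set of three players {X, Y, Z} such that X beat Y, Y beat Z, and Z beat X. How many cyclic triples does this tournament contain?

Win totals: Yoon 0, Abara 2, Mori 2, Lowe 7, Ueda 7, Quon 3, Okoye 5, Voss 6, Novak 4.
A player with w wins dominates both others in C(w,2) triples; summing gives 0 + 1 + 1 + 21 + 21 + 3 + 10 + 15 + 6 = 78 transitive triples.
Total triples C(9,3) = 84, so cyclic triples = 84 − 78 = 6.

6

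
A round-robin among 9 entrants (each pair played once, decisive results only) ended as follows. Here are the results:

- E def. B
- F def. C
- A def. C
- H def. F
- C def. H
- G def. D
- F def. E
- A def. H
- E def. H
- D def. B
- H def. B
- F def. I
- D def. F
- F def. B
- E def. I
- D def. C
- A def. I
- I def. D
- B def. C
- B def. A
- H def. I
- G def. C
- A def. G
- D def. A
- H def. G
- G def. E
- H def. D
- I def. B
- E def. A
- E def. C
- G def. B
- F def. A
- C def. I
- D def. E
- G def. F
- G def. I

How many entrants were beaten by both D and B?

D beat: A, B, C, E, F.
B beat: A, C.
Both beat: A, C — 2.

2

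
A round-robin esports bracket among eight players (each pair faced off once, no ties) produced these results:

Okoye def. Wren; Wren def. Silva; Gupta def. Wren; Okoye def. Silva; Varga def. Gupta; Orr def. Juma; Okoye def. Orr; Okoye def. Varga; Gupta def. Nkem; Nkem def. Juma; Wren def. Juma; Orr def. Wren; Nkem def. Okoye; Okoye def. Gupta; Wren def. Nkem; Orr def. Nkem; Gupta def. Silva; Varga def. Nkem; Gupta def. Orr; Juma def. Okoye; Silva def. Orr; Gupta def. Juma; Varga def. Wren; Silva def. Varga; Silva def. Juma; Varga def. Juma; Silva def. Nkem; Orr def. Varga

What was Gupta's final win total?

5

Gupta's results: beat Wren, Silva, Juma, Nkem, Orr; lost to Okoye, Varga.
That is 5 wins.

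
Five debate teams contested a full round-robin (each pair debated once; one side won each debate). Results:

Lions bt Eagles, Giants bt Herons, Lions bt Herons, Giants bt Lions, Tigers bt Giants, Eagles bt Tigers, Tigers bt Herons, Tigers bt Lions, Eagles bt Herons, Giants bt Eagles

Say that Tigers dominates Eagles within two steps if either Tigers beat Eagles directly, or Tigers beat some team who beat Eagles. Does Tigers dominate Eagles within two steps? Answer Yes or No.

Tigers did not beat Eagles directly.
Tigers beat Herons, Lions, Giants. Of those, Lions beat Eagles.

Yes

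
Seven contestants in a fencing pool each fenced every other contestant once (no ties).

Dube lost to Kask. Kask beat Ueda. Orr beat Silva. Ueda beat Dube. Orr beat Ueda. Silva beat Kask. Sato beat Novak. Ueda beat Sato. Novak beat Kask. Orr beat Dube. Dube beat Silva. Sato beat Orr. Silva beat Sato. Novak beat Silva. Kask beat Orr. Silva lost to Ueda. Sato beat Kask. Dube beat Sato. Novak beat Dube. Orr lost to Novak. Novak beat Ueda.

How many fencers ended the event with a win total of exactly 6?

Win totals: Kask 3, Orr 3, Dube 2, Ueda 3, Silva 2, Sato 3, Novak 5.
No fencer has exactly 6 wins.

0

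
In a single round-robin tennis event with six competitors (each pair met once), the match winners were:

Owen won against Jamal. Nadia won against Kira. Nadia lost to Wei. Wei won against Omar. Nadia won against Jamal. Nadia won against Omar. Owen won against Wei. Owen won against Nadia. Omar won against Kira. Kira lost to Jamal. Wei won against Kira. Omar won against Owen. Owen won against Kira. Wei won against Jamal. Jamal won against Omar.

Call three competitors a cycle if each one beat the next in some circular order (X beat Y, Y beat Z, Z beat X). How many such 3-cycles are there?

3

Of the C(6,3) = 20 triples, the cyclic ones are: {Wei, Omar, Owen}; {Jamal, Omar, Owen}; {Omar, Nadia, Owen}.
That is 3.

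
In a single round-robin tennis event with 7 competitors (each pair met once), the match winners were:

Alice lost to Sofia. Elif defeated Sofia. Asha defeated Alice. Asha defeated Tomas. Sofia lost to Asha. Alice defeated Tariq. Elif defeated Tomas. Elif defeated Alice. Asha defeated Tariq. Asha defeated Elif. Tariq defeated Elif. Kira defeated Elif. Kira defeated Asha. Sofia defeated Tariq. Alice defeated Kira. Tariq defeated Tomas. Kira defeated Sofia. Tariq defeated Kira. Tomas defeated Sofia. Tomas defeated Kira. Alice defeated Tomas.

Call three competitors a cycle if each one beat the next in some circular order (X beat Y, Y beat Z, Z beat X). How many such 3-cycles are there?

Win totals: Elif 3, Tariq 3, Alice 3, Asha 5, Kira 3, Tomas 2, Sofia 2.
A competitor with w wins dominates both others in C(w,2) triples; summing gives 3 + 3 + 3 + 10 + 3 + 1 + 1 = 24 transitive triples.
Total triples C(7,3) = 35, so cyclic triples = 35 − 24 = 11.

11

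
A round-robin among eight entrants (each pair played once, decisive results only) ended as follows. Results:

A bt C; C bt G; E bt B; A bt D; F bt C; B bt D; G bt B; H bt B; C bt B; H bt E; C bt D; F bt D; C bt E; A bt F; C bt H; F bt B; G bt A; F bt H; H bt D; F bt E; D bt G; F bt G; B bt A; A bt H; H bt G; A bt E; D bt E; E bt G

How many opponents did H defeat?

H's results: beat B, D, E, G; lost to A, C, F.
That is 4 wins.

4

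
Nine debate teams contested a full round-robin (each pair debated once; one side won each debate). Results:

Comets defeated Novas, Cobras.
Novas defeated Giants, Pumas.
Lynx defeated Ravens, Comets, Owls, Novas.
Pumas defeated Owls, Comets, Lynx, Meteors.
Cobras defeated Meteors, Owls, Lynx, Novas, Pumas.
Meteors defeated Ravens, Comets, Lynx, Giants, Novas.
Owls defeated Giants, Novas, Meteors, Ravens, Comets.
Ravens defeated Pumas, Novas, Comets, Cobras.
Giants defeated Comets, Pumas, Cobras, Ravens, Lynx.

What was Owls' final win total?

Owls' results: beat Ravens, Novas, Giants, Meteors, Comets; lost to Pumas, Cobras, Lynx.
That is 5 wins.

5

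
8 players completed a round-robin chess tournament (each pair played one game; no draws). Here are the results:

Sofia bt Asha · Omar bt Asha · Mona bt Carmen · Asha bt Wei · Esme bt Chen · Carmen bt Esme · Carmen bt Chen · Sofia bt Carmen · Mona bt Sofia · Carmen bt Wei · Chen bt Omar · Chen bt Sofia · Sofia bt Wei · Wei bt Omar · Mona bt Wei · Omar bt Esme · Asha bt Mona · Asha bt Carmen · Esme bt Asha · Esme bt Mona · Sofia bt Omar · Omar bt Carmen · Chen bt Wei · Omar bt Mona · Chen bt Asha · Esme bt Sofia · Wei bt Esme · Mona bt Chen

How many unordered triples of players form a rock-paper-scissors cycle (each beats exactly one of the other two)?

Win totals: Carmen 3, Asha 3, Sofia 4, Esme 4, Chen 4, Omar 4, Wei 2, Mona 4.
A player with w wins dominates both others in C(w,2) triples; summing gives 3 + 3 + 6 + 6 + 6 + 6 + 1 + 6 = 37 transitive triples.
Total triples C(8,3) = 56, so cyclic triples = 56 − 37 = 19.

19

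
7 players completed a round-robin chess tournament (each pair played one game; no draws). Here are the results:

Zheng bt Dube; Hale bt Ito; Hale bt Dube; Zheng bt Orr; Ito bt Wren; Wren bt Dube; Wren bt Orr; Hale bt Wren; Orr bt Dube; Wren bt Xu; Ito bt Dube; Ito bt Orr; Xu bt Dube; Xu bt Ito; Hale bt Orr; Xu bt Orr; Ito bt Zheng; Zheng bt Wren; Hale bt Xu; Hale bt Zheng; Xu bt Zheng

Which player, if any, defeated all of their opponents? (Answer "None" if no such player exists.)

Hale

Hale has 6 wins out of 6 opponents — a perfect record.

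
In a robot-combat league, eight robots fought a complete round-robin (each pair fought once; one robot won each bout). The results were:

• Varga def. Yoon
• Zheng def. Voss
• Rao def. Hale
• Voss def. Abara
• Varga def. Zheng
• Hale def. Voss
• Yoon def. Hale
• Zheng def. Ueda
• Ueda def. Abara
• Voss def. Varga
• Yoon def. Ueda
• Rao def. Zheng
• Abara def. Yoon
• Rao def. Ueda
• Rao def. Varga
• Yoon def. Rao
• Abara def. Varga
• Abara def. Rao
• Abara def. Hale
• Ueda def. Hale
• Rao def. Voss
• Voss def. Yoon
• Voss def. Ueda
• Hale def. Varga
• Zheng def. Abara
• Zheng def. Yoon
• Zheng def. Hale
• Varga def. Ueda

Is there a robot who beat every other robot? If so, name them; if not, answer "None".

Highest win total is Zheng with 5 (out of 7 possible).
Zheng lost to Varga, Rao, so no robot went undefeated.

None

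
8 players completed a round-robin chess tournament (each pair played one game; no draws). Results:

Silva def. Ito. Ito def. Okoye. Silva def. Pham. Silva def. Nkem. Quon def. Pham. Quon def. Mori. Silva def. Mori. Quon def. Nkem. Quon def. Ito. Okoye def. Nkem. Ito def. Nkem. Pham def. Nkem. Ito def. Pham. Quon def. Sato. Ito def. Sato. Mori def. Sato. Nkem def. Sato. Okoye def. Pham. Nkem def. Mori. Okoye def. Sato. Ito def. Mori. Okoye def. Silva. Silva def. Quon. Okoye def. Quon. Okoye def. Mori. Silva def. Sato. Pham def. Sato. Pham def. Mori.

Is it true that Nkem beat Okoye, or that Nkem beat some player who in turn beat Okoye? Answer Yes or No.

Nkem did not beat Okoye directly.
Nkem beat Mori, Sato, but each of them lost to Okoye. No two-step path.

No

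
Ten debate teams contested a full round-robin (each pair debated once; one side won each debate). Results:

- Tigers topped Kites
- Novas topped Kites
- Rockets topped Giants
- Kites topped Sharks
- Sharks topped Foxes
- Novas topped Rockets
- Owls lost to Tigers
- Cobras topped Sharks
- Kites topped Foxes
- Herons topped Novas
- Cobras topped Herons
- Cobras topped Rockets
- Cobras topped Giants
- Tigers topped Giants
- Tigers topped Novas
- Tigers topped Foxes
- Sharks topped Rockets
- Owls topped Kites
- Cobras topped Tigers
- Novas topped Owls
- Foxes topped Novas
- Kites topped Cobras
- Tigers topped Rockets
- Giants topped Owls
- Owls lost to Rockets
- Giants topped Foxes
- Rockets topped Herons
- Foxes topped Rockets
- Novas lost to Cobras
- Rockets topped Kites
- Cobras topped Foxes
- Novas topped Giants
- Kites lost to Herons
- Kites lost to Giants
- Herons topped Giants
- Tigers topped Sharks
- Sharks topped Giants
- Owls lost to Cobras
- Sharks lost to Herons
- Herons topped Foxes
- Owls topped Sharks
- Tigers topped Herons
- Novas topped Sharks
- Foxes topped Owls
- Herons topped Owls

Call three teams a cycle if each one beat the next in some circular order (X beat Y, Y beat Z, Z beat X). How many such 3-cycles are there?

20

Win totals: Sharks 3, Herons 6, Foxes 3, Giants 3, Tigers 8, Owls 2, Kites 3, Rockets 4, Cobras 8, Novas 5.
A team with w wins dominates both others in C(w,2) triples; summing gives 3 + 15 + 3 + 3 + 28 + 1 + 3 + 6 + 28 + 10 = 100 transitive triples.
Total triples C(10,3) = 120, so cyclic triples = 120 − 100 = 20.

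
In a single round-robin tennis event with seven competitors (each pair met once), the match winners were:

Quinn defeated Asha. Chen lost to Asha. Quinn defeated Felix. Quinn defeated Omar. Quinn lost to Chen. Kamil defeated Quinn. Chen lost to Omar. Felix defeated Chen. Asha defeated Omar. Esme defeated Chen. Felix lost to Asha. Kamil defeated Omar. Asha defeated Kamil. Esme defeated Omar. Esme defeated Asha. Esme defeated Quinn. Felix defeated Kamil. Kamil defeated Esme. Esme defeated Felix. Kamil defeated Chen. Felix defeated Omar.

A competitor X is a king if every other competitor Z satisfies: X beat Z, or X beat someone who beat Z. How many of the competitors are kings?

3

Asha reaches everyone (king).
Kamil reaches everyone (king).
Esme reaches everyone (king).
Quinn cannot reach Esme in two steps.
Chen cannot reach Kamil, Esme in two steps.
Felix cannot reach Asha in two steps.
Omar cannot reach Asha, Kamil, Esme, Felix in two steps.
Kings: Asha, Kamil, Esme — 3.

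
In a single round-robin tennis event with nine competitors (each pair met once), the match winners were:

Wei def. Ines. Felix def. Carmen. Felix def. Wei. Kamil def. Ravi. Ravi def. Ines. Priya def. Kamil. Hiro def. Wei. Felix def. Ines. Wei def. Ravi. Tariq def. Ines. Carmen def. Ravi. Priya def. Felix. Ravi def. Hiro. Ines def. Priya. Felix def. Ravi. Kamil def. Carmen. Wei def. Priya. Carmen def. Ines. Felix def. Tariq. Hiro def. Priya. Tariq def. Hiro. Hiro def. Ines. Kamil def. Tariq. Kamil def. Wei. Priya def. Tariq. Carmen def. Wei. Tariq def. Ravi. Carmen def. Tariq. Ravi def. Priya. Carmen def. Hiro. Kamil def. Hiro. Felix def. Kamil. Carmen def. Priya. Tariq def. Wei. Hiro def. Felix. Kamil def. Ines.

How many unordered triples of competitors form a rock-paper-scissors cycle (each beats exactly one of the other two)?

Win totals: Hiro 4, Felix 6, Wei 3, Ines 1, Kamil 6, Ravi 3, Carmen 6, Tariq 4, Priya 3.
A competitor with w wins dominates both others in C(w,2) triples; summing gives 6 + 15 + 3 + 0 + 15 + 3 + 15 + 6 + 3 = 66 transitive triples.
Total triples C(9,3) = 84, so cyclic triples = 84 − 66 = 18.

18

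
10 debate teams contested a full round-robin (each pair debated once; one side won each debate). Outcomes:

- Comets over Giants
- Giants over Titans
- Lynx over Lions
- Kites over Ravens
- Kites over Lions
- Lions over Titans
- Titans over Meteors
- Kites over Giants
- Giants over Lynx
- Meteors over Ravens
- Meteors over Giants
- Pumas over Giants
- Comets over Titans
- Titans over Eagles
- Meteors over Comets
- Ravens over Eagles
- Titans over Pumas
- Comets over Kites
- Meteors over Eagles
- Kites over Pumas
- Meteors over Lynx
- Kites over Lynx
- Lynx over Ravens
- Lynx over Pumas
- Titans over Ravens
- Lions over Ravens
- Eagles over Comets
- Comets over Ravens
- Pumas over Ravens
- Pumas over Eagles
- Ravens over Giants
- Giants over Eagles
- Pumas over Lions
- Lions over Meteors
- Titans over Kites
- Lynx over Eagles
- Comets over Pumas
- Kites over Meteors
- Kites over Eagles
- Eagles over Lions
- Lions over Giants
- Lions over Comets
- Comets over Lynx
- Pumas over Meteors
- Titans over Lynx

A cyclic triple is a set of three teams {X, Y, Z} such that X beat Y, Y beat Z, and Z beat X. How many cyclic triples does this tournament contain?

Win totals: Ravens 2, Titans 6, Eagles 2, Pumas 5, Lions 5, Kites 7, Comets 6, Giants 3, Lynx 4, Meteors 5.
A team with w wins dominates both others in C(w,2) triples; summing gives 1 + 15 + 1 + 10 + 10 + 21 + 15 + 3 + 6 + 10 = 92 transitive triples.
Total triples C(10,3) = 120, so cyclic triples = 120 − 92 = 28.

28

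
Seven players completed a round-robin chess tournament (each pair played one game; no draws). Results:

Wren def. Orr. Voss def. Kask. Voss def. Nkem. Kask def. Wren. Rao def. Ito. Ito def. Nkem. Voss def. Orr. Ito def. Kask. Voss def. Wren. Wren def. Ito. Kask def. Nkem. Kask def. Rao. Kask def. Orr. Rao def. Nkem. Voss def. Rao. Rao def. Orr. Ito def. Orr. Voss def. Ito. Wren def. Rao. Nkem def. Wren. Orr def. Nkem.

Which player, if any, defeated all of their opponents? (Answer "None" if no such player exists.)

Voss has 6 wins out of 6 opponents — a perfect record.

Voss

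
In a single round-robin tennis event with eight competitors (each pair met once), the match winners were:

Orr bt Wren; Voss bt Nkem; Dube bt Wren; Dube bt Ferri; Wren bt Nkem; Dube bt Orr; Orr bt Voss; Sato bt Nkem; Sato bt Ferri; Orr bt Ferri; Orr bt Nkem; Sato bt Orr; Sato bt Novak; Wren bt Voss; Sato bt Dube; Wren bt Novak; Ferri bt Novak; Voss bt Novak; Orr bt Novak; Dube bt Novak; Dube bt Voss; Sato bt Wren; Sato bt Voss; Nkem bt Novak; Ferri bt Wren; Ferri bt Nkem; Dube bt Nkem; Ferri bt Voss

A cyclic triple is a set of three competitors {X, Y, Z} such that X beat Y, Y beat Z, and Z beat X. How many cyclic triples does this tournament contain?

0

Win totals: Sato 7, Orr 5, Nkem 1, Dube 6, Novak 0, Wren 3, Ferri 4, Voss 2.
A competitor with w wins dominates both others in C(w,2) triples; summing gives 21 + 10 + 0 + 15 + 0 + 3 + 6 + 1 = 56 transitive triples.
Total triples C(8,3) = 56, so cyclic triples = 56 − 56 = 0.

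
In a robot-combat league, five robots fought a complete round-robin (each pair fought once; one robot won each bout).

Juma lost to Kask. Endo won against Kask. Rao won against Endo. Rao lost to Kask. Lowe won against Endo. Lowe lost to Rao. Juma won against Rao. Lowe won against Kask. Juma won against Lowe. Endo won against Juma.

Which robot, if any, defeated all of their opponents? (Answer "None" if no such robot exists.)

Highest win total is Rao with 2 (out of 4 possible).
Rao lost to Juma, Kask, so no robot went undefeated.

None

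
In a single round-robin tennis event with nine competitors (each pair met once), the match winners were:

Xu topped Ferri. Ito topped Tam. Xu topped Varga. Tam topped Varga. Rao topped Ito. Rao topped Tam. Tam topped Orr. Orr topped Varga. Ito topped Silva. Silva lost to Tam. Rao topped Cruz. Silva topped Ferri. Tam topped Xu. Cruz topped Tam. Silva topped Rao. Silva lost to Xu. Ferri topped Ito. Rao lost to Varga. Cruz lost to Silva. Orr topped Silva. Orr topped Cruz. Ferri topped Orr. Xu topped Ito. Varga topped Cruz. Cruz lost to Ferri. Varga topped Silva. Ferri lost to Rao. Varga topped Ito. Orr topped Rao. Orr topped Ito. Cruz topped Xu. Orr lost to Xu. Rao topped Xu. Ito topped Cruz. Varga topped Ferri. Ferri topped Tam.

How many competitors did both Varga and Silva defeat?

3

Varga beat: Rao, Ito, Silva, Ferri, Cruz.
Silva beat: Rao, Ferri, Cruz.
Both beat: Rao, Ferri, Cruz — 3.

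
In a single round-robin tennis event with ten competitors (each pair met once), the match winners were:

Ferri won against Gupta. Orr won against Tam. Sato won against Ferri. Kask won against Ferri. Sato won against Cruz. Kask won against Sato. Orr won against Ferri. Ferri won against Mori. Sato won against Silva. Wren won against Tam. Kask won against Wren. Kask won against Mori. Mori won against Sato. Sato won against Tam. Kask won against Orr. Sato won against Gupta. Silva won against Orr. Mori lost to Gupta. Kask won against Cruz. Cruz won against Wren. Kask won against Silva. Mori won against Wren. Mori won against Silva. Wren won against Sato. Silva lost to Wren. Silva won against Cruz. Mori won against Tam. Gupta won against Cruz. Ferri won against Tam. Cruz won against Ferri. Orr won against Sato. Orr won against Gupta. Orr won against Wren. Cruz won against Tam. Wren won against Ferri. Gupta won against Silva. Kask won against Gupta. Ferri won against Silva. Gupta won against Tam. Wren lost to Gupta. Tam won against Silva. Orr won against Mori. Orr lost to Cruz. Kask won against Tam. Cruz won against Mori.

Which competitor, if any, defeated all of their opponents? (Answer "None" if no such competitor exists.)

Kask

Kask has 9 wins out of 9 opponents — a perfect record.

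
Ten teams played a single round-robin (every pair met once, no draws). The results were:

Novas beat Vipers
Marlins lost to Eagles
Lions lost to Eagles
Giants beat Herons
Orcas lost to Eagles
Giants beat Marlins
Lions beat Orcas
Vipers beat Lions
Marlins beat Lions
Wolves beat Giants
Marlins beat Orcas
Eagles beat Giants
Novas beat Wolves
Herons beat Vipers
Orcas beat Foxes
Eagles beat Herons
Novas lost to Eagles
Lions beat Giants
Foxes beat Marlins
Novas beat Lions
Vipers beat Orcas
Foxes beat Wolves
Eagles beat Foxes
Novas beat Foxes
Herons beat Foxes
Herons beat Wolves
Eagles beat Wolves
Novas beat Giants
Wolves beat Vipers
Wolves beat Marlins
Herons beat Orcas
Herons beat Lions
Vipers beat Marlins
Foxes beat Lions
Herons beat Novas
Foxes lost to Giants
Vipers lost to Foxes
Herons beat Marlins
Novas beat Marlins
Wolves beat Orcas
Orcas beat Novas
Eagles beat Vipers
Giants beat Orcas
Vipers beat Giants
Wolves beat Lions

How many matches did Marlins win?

Marlins' results: beat Lions, Orcas; lost to Novas, Foxes, Giants, Eagles, Vipers, Wolves, Herons.
That is 2 wins.

2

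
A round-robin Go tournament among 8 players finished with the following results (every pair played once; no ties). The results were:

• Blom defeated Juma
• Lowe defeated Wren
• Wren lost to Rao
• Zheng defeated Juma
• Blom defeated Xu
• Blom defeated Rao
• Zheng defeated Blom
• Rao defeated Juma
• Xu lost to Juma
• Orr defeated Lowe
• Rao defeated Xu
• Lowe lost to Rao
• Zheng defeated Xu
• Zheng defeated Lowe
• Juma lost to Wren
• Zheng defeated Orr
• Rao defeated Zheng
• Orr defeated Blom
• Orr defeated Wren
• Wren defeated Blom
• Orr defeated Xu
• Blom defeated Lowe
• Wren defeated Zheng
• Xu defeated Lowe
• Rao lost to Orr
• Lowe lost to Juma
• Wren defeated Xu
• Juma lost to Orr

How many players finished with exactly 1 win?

2

Win totals: Rao 5, Xu 1, Wren 4, Lowe 1, Zheng 5, Blom 4, Juma 2, Orr 6.
Exactly 1: Xu, Lowe — 2 players.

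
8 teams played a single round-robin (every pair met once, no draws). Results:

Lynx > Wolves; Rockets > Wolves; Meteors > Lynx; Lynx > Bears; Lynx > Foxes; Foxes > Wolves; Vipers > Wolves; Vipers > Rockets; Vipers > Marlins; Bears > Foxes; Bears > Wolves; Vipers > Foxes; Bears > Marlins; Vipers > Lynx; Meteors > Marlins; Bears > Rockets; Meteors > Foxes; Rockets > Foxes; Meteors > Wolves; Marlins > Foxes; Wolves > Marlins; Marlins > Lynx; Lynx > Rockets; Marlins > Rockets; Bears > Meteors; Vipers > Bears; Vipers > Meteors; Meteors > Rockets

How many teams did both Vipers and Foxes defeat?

Vipers beat: Bears, Marlins, Lynx, Foxes, Wolves, Rockets, Meteors.
Foxes beat: Wolves.
Both beat: Wolves — 1.

1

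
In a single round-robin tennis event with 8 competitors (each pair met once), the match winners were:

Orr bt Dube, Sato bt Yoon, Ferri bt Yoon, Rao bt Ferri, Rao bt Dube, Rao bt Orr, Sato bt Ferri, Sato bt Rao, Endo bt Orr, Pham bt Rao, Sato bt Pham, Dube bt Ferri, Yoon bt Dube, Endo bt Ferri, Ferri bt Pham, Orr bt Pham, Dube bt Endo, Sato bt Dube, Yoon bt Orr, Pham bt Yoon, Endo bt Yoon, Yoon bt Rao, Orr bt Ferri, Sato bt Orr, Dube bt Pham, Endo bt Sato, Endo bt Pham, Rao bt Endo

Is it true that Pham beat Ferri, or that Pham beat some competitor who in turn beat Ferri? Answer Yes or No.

Pham did not beat Ferri directly.
Pham beat Rao, Yoon. Of those, Rao beat Ferri.

Yes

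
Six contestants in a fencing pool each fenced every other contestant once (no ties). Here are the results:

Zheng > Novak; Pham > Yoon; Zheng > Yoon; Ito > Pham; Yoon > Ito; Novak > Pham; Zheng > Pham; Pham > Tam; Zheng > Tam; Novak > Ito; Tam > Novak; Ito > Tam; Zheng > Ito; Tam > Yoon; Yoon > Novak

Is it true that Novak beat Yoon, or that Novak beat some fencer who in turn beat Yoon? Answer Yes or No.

Novak did not beat Yoon directly.
Novak beat Ito, Pham. Of those, Pham beat Yoon.

Yes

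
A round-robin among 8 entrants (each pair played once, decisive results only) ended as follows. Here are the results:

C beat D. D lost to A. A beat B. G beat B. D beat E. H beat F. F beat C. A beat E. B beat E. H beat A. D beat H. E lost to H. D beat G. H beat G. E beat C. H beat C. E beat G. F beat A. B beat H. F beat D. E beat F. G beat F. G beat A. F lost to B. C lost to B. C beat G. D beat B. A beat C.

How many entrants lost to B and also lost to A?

2

B beat: C, E, F, H.
A beat: B, C, D, E.
Both beat: C, E — 2.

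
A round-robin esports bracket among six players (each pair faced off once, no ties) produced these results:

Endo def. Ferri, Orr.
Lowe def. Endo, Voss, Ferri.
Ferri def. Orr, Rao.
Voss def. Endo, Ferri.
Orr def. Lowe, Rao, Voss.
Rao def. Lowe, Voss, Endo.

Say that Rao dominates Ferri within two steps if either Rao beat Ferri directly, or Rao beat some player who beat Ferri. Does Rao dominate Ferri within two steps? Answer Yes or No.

Rao did not beat Ferri directly.
Rao beat Lowe, Endo, Voss. Of those, Lowe beat Ferri.

Yes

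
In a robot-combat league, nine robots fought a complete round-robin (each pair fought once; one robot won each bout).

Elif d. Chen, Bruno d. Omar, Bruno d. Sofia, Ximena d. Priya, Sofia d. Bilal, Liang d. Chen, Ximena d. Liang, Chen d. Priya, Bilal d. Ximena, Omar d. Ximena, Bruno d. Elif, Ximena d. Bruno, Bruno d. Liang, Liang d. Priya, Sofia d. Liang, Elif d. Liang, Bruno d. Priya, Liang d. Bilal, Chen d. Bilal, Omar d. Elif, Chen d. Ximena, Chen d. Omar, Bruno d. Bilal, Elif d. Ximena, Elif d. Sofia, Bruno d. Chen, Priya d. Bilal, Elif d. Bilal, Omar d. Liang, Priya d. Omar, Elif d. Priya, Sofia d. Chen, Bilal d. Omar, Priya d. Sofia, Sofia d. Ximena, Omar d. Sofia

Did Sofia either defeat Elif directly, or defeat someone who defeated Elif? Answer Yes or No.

No

Sofia did not beat Elif directly.
Sofia beat Ximena, Bilal, Liang, Chen, but each of them lost to Elif. No two-step path.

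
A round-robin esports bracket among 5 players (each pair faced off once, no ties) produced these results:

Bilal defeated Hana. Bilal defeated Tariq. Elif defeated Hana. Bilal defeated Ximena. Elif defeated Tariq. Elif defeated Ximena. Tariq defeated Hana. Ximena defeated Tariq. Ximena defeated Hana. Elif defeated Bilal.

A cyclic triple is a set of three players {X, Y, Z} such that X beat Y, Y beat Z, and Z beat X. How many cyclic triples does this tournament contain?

0

Win totals: Tariq 1, Elif 4, Bilal 3, Ximena 2, Hana 0.
A player with w wins dominates both others in C(w,2) triples; summing gives 0 + 6 + 3 + 1 + 0 = 10 transitive triples.
Total triples C(5,3) = 10, so cyclic triples = 10 − 10 = 0.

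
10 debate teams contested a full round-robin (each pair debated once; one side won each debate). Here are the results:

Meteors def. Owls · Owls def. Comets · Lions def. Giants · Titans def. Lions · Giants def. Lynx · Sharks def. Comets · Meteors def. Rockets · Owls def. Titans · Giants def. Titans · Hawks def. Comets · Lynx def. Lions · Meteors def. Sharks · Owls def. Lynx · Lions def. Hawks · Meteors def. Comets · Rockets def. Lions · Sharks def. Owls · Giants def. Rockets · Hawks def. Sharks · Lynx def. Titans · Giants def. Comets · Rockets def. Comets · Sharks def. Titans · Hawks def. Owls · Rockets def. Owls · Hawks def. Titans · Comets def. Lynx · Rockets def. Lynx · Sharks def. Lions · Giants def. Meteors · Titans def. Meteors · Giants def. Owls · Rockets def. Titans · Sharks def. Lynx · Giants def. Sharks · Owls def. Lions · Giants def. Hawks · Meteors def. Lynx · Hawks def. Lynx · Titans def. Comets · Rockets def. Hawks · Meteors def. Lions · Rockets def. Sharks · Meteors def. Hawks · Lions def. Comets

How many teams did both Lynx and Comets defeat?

0

Lynx beat: Titans, Lions.
Comets beat: Lynx.
No one was beaten by both.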